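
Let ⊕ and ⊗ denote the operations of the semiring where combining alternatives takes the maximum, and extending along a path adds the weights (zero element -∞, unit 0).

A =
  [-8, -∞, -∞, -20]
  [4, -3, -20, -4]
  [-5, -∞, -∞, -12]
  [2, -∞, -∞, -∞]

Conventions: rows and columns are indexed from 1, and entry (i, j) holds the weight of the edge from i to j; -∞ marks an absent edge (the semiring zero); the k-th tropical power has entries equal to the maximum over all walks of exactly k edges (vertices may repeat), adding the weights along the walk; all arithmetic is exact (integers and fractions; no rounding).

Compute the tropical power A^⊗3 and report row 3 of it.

A^⊗2:
  [-16, -∞, -∞, -28]
  [1, -6, -23, -7]
  [-10, -∞, -∞, -25]
  [-6, -∞, -∞, -18]
A^⊗3:
  [-24, -∞, -∞, -36]
  [-2, -9, -26, -10]
  [-18, -∞, -∞, -30]
  [-14, -∞, -∞, -26]
Answer: row 3 of A^⊗3 = [-18, -∞, -∞, -30]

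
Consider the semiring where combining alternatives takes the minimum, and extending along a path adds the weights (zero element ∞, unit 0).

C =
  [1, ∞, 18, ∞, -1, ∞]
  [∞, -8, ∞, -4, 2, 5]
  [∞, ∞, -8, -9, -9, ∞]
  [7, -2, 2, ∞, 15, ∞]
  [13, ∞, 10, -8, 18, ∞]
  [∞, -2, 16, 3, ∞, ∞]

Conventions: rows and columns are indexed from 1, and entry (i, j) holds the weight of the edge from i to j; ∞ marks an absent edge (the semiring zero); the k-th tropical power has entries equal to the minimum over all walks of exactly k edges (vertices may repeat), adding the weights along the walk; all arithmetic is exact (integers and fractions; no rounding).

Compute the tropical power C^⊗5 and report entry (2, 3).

C^⊗2:
  [2, ∞, 9, -9, 0, ∞]
  [3, -16, -2, -12, -6, -3]
  [-2, -11, -16, -17, -17, ∞]
  [8, -10, -6, -7, -7, 3]
  [-1, -10, -6, 1, 1, ∞]
  [10, -10, 5, -6, 0, 3]
C^⊗3:
  [-2, -11, -7, -8, 0, ∞]
  [-5, -24, -10, -20, -14, -11]
  [-10, -19, -24, -25, -25, -6]
  [0, -18, -14, -15, -15, -5]
  [0, -18, -14, -15, -15, -5]
  [1, -18, -4, -14, -8, -5]
C^⊗4:
  [-1, -19, -15, -16, -16, -6]
  [-13, -32, -18, -28, -22, -19]
  [-18, -27, -32, -33, -33, -14]
  [-8, -26, -22, -23, -23, -13]
  [-8, -26, -22, -23, -23, -13]
  [-7, -26, -12, -22, -16, -13]
C^⊗5:
  [-9, -27, -23, -24, -24, -14]
  [-21, -40, -26, -36, -30, -27]
  [-26, -35, -40, -41, -41, -22]
  [-16, -34, -30, -31, -31, -21]
  [-16, -34, -30, -31, -31, -21]
  [-15, -34, -20, -30, -24, -21]
Key observation: the optimum is the walk 2->2->2->2->4->3, with weight (-8) + (-8) + (-8) + (-4) + 2 = -26.
Optimal value attained by: walk 2->2->2->2->4->3.
Answer: (C^⊗5)[2][3] = -26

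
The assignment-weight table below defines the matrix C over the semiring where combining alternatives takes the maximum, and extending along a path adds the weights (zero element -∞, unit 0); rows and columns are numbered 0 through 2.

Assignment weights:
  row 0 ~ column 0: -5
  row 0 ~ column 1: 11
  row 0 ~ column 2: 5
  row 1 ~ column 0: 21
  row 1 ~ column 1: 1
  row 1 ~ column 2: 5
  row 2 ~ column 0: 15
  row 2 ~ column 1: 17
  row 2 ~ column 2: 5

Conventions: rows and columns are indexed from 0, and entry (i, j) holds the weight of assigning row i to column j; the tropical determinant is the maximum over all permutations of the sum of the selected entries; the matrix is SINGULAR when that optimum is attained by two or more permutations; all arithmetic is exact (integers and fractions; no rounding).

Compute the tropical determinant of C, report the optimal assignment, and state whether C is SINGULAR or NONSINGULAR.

σ = (0, 1, 2): (-5) + 1 + 5 = 1
σ = (0, 2, 1): (-5) + 5 + 17 = 17
σ = (1, 0, 2): 11 + 21 + 5 = 37
σ = (1, 2, 0): 11 + 5 + 15 = 31
σ = (2, 0, 1): 5 + 21 + 17 = 43
σ = (2, 1, 0): 5 + 1 + 15 = 21
Optimal value attained by: σ = (2, 0, 1).
Answer: det⊕(C) = 43; verdict: NONSINGULAR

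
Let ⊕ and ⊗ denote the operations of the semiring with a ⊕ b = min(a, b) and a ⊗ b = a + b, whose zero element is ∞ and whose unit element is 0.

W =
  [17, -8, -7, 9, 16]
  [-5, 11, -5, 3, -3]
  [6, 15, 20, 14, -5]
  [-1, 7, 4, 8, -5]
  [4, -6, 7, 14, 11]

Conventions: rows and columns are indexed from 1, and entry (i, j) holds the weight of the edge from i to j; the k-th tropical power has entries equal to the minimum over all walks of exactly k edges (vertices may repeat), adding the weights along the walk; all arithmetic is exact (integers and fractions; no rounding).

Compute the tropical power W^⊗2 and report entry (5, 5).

W^⊗2:
  [-13, 3, -13, -5, -12]
  [1, -13, -12, 4, -10]
  [-1, -11, -1, 9, 6]
  [-1, -11, -8, 8, -1]
  [-11, -4, -11, -3, -9]
Key observation: the optimum is the walk 5->2->5, with weight (-6) + (-3) = -9.
Optimal value attained by: walk 5->2->5.
Answer: (W^⊗2)[5][5] = -9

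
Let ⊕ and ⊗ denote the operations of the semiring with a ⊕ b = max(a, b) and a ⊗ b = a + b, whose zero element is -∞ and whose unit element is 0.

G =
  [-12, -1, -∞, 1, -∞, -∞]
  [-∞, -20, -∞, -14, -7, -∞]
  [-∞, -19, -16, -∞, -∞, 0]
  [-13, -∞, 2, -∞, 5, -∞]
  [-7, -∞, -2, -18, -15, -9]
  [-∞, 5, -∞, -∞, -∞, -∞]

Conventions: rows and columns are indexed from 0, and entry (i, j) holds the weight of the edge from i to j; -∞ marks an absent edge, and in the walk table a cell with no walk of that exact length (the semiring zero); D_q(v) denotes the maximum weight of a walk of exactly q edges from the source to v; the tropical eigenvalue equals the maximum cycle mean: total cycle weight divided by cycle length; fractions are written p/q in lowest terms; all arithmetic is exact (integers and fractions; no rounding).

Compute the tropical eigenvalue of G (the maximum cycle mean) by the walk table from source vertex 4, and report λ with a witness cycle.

q=0: [-∞, -∞, -∞, -∞, 0, -∞]
q=1: [-7, -∞, -2, -18, -15, -9]
q=2: [-19, -4, -16, -6, -13, -2]
q=3: [-19, 3, -4, -18, -1, -16]
q=4: [-8, -11, -3, -11, -4, -4]
q=5: [-11, 1, -6, -7, -6, -3]
q=6: [-13, 2, -5, -10, -2, -6]
Optimal cycle mean attained by: cycle 0->3->4->0, total 1 + 5 + (-7), length 3.
Answer: λ = -1/3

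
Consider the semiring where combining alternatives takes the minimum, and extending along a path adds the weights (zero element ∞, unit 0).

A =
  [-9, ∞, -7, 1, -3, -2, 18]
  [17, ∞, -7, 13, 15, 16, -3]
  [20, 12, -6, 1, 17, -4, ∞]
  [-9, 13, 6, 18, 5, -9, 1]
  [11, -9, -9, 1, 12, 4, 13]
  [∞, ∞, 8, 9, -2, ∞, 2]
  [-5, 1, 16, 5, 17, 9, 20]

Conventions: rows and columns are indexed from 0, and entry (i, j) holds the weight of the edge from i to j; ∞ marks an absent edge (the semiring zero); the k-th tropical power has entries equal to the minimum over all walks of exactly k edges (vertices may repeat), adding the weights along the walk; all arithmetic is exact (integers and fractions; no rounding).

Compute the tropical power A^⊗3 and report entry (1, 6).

A^⊗2:
  [-18, -12, -16, -8, -12, -11, 0]
  [-8, -2, -13, -6, 10, -11, 14]
  [-8, 6, -12, -5, -6, -10, -2]
  [-18, -4, -16, -8, -12, -11, -7]
  [-8, 3, -16, -8, 2, -13, -12]
  [-3, -11, -11, -1, 10, 0, 10]
  [-14, 8, -12, -4, -8, -7, -2]
A^⊗3:
  [-27, -21, -25, -17, -21, -20, -15]
  [-17, -1, -19, -12, -13, -17, -9]
  [-17, -15, -18, -11, -12, -16, -8]
  [-27, -21, -25, -17, -21, -20, -9]
  [-17, -11, -22, -15, -15, -20, -11]
  [-12, 1, -18, -10, -6, -15, -14]
  [-23, -17, -21, -13, -17, -16, -5]
Key observation: the optimum is the walk 1->2->5->6, with weight (-7) + (-4) + 2 = -9.
Optimal value attained by: walk 1->2->5->6.
Answer: (A^⊗3)[1][6] = -9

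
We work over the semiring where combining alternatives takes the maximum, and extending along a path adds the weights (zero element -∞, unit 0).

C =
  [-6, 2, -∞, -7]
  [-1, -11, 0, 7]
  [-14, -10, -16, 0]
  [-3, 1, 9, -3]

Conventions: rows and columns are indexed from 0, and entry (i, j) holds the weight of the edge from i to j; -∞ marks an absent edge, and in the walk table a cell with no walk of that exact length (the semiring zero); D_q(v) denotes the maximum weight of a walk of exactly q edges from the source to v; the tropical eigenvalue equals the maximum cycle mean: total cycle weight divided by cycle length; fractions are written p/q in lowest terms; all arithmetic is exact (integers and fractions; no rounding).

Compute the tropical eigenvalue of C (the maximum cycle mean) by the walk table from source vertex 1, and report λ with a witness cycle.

q=0: [-∞, 0, -∞, -∞]
q=1: [-1, -11, 0, 7]
q=2: [4, 8, 16, 4]
q=3: [7, 6, 13, 16]
q=4: [13, 17, 25, 13]
Optimal cycle mean attained by: cycle 2->3->2, total 0 + 9, length 2.
Answer: λ = 9/2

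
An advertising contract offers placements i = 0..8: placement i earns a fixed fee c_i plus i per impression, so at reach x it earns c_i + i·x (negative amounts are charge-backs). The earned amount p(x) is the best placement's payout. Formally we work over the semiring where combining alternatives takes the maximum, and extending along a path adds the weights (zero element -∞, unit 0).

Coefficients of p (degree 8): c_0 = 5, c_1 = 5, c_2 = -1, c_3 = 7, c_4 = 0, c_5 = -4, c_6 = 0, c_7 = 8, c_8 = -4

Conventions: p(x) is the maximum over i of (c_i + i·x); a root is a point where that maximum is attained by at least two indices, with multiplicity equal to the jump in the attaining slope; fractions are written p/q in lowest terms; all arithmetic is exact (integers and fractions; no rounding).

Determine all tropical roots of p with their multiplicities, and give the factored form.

hull edge (i=0, c=5) to (i=3, c=7): slope 2/3, span 3
hull edge (i=3, c=7) to (i=7, c=8): slope 1/4, span 4
hull edge (i=7, c=8) to (i=8, c=-4): slope -12, span 1
Factored form: p(x) = -4 ⊗ (x ⊕ (-2/3)) ⊗ (x ⊕ (-2/3)) ⊗ (x ⊕ (-2/3)) ⊗ (x ⊕ (-1/4)) ⊗ (x ⊕ (-1/4)) ⊗ (x ⊕ (-1/4)) ⊗ (x ⊕ (-1/4)) ⊗ (x ⊕ 12)
Answer: roots = -2/3 (mult 3), -1/4 (mult 4), 12 (mult 1)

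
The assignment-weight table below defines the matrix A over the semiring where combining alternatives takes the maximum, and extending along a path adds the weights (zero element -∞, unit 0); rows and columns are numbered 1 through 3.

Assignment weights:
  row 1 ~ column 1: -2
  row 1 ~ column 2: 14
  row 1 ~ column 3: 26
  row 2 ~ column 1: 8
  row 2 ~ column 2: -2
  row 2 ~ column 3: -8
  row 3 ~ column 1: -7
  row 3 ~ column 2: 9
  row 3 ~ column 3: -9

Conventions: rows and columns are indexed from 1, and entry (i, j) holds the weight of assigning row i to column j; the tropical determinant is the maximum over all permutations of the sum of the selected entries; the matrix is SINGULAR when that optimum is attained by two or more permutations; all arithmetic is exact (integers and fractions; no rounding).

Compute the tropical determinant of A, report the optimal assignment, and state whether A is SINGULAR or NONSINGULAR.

σ = (1, 2, 3): (-2) + (-2) + (-9) = -13
σ = (1, 3, 2): (-2) + (-8) + 9 = -1
σ = (2, 1, 3): 14 + 8 + (-9) = 13
σ = (2, 3, 1): 14 + (-8) + (-7) = -1
σ = (3, 1, 2): 26 + 8 + 9 = 43
σ = (3, 2, 1): 26 + (-2) + (-7) = 17
Optimal value attained by: σ = (3, 1, 2).
Answer: det⊕(A) = 43; verdict: NONSINGULAR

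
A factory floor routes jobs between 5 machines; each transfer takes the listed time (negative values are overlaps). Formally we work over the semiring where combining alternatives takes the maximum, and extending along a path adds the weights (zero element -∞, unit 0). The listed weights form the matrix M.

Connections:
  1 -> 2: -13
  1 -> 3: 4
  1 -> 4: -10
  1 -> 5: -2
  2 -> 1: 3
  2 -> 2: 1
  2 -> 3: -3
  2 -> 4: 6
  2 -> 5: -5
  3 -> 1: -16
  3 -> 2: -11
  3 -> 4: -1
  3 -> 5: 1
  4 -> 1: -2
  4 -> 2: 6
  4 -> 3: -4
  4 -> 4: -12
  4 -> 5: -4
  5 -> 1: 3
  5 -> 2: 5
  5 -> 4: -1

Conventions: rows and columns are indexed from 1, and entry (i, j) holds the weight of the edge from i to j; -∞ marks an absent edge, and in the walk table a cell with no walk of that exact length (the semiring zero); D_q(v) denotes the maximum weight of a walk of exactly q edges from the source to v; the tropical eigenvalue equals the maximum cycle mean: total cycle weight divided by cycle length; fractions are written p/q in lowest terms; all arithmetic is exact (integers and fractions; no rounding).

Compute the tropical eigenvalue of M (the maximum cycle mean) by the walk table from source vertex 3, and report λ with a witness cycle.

q=0: [-∞, -∞, 0, -∞, -∞]
q=1: [-16, -11, -∞, -1, 1]
q=2: [4, 6, -5, 0, -5]
q=3: [9, 7, 8, 12, 2]
q=4: [10, 18, 13, 13, 9]
q=5: [21, 19, 15, 24, 14]
Optimal cycle mean attained by: cycle 2->4->2, total 6 + 6, length 2.
Answer: λ = 6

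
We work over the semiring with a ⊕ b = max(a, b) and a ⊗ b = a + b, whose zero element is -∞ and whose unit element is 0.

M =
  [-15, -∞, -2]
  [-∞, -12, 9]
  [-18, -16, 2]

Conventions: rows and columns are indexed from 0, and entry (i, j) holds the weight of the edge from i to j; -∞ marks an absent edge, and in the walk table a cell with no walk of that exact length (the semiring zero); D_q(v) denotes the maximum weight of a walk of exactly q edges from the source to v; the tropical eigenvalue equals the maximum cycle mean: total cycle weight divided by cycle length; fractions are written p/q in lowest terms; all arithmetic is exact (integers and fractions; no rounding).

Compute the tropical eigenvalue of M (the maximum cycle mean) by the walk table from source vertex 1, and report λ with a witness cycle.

q=0: [-∞, 0, -∞]
q=1: [-∞, -12, 9]
q=2: [-9, -7, 11]
q=3: [-7, -5, 13]
Optimal cycle mean attained by: cycle 2->2, total 2, length 1.
Answer: λ = 2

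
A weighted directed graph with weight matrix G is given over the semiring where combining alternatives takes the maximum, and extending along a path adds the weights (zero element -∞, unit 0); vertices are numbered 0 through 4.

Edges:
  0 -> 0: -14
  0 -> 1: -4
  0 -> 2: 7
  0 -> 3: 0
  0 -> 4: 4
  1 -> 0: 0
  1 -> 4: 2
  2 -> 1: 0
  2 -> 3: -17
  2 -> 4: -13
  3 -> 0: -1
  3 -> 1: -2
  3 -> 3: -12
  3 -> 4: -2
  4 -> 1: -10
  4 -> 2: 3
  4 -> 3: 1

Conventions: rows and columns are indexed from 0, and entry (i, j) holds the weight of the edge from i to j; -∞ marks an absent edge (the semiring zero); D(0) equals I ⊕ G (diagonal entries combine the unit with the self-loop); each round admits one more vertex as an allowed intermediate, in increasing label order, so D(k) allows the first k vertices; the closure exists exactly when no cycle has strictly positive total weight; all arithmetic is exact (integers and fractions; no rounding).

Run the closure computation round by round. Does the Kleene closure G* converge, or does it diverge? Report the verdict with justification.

D(0):
  [0, -4, 7, 0, 4]
  [0, 0, -∞, -∞, 2]
  [-∞, 0, 0, -17, -13]
  [-1, -2, -∞, 0, -2]
  [-∞, -10, 3, 1, 0]
D(1):
  [0, -4, 7, 0, 4]
  [0, 0, 7, 0, 4]
  [-∞, 0, 0, -17, -13]
  [-1, -2, 6, 0, 3]
  [-∞, -10, 3, 1, 0]
Detection: at round 2, diagonal entry (2, 2) turns strictly positive.
Key observation: the cycle 2->1->0->2 has total weight 0 + 0 + 7, which is strictly positive.
Answer: DIVERGES — positive cycle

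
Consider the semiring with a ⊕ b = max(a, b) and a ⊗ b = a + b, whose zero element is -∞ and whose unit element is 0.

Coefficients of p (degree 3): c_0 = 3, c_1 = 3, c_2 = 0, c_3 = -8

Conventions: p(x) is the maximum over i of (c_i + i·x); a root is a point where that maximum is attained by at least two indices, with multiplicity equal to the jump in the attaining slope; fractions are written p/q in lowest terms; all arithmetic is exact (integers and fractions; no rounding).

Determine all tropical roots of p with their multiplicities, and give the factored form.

hull edge (i=0, c=3) to (i=1, c=3): slope 0, span 1
hull edge (i=1, c=3) to (i=2, c=0): slope -3, span 1
hull edge (i=2, c=0) to (i=3, c=-8): slope -8, span 1
Factored form: p(x) = -8 ⊗ (x ⊕ 0) ⊗ (x ⊕ 3) ⊗ (x ⊕ 8)
Answer: roots = 0 (mult 1), 3 (mult 1), 8 (mult 1)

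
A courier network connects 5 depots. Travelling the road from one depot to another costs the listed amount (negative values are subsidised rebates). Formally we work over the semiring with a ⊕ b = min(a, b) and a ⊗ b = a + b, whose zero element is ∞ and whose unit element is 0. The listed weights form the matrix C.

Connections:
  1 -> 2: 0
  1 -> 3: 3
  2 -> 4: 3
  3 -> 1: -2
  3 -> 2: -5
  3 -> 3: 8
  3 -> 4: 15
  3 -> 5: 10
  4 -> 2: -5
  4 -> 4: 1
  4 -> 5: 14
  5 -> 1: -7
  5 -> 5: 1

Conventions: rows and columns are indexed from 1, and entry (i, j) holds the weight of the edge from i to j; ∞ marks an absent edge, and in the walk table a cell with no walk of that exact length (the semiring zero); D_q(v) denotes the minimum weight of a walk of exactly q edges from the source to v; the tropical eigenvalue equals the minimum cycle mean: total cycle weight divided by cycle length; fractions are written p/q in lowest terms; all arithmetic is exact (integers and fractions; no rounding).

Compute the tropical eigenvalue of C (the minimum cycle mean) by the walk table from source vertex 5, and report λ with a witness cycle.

q=0: [∞, ∞, ∞, ∞, 0]
q=1: [-7, ∞, ∞, ∞, 1]
q=2: [-6, -7, -4, ∞, 2]
q=3: [-6, -9, -3, -4, 3]
q=4: [-5, -9, -3, -6, 4]
q=5: [-5, -11, -2, -6, 5]
Optimal cycle mean attained by: cycle 2->4->2, total 3 + (-5), length 2.
Answer: λ = -1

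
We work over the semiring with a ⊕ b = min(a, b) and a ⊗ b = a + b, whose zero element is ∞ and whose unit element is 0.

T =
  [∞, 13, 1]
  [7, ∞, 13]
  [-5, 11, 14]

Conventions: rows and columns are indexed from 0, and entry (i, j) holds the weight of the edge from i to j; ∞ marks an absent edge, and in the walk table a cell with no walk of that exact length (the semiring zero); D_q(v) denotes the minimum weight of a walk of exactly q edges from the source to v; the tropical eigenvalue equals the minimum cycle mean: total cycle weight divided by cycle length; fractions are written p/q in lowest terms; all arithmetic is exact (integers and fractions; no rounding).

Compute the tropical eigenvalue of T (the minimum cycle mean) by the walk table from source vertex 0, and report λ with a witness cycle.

q=0: [0, ∞, ∞]
q=1: [∞, 13, 1]
q=2: [-4, 12, 15]
q=3: [10, 9, -3]
Optimal cycle mean attained by: cycle 0->2->0, total 1 + (-5), length 2.
Answer: λ = -2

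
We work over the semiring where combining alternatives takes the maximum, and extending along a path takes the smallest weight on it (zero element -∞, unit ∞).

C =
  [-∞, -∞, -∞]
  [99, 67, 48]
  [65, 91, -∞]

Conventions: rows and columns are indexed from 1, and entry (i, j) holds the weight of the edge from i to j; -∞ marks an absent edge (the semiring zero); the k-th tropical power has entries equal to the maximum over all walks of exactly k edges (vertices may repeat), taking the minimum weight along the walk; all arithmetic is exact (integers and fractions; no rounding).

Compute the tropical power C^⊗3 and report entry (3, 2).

C^⊗2:
  [-∞, -∞, -∞]
  [67, 67, 48]
  [91, 67, 48]
C^⊗3:
  [-∞, -∞, -∞]
  [67, 67, 48]
  [67, 67, 48]
Key observation: the optimum is the walk 3->2->2->2, with weight 91 min 67 min 67 = 67.
Optimal value attained by: walk 3->2->2->2.
Answer: (C^⊗3)[3][2] = 67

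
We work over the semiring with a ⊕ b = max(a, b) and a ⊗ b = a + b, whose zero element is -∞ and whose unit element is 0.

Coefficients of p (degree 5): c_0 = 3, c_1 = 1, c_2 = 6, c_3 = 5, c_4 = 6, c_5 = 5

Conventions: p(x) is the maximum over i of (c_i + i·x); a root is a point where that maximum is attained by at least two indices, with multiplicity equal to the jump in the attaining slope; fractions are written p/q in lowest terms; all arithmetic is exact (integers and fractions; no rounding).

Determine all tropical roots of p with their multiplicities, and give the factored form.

hull edge (i=0, c=3) to (i=2, c=6): slope 3/2, span 2
hull edge (i=2, c=6) to (i=4, c=6): slope 0, span 2
hull edge (i=4, c=6) to (i=5, c=5): slope -1, span 1
Factored form: p(x) = 5 ⊗ (x ⊕ (-3/2)) ⊗ (x ⊕ (-3/2)) ⊗ (x ⊕ 0) ⊗ (x ⊕ 0) ⊗ (x ⊕ 1)
Answer: roots = -3/2 (mult 2), 0 (mult 2), 1 (mult 1)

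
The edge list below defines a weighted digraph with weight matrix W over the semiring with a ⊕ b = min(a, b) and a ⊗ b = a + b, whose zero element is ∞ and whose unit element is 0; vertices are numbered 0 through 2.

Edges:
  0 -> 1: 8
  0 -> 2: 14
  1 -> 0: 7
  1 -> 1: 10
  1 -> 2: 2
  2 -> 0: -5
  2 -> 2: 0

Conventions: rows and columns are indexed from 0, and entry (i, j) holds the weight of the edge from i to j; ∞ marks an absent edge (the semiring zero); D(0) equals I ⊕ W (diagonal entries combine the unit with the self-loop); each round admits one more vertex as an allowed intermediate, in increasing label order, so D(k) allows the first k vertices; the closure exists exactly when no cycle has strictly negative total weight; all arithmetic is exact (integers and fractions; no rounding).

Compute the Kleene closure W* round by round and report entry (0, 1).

D(0):
  [0, 8, 14]
  [7, 0, 2]
  [-5, ∞, 0]
D(1):
  [0, 8, 14]
  [7, 0, 2]
  [-5, 3, 0]
D(2):
  [0, 8, 10]
  [7, 0, 2]
  [-5, 3, 0]
D(3):
  [0, 8, 10]
  [-3, 0, 2]
  [-5, 3, 0]
Answer: W*[0][1] = 8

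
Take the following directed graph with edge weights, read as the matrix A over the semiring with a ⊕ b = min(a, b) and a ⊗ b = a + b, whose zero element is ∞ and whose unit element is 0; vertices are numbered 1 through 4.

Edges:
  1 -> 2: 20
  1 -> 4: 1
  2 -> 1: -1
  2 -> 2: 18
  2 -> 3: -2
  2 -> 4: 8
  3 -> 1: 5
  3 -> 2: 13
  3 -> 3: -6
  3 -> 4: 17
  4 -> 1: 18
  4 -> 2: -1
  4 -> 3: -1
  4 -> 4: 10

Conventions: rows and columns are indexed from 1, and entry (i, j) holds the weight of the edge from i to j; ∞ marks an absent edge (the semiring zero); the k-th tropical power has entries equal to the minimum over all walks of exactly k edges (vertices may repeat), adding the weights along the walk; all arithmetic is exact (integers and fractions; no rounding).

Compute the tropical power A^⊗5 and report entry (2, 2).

A^⊗2:
  [19, 0, 0, 11]
  [3, 7, -8, 0]
  [-1, 7, -12, 6]
  [-2, 9, -7, 7]
A^⊗3:
  [-1, 10, -6, 8]
  [-3, -1, -14, 4]
  [-7, 1, -18, 0]
  [-2, 6, -13, -1]
A^⊗4:
  [-1, 7, -12, 0]
  [-9, -1, -20, -2]
  [-13, -5, -24, -6]
  [-8, -2, -19, -1]
A^⊗5:
  [-7, -1, -18, 0]
  [-15, -7, -26, -8]
  [-19, -11, -30, -12]
  [-14, -6, -25, -7]
Key observation: the optimum is the walk 2->3->3->3->3->2, with weight (-2) + (-6) + (-6) + (-6) + 13 = -7.
Optimal value attained by: walk 2->3->3->3->3->2.
Answer: (A^⊗5)[2][2] = -7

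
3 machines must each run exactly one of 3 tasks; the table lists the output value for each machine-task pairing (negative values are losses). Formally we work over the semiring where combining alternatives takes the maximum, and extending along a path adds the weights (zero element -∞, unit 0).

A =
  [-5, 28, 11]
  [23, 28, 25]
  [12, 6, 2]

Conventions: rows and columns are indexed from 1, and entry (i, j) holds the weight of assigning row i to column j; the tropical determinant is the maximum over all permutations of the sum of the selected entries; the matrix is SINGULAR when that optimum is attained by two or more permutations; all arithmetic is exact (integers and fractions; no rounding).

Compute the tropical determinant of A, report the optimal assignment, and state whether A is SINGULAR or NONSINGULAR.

σ = (1, 2, 3): (-5) + 28 + 2 = 25
σ = (1, 3, 2): (-5) + 25 + 6 = 26
σ = (2, 1, 3): 28 + 23 + 2 = 53
σ = (2, 3, 1): 28 + 25 + 12 = 65
σ = (3, 1, 2): 11 + 23 + 6 = 40
σ = (3, 2, 1): 11 + 28 + 12 = 51
Optimal value attained by: σ = (2, 3, 1).
Answer: det⊕(A) = 65; verdict: NONSINGULAR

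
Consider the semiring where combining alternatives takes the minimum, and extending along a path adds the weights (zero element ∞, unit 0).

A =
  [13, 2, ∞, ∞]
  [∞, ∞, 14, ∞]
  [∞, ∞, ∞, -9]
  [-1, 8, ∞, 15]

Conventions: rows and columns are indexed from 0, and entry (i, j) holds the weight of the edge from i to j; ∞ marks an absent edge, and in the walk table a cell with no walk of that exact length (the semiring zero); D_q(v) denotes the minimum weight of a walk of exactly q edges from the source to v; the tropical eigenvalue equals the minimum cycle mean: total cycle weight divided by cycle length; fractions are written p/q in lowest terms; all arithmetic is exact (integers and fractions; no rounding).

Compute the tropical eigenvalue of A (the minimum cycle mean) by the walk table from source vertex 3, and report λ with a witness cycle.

q=0: [∞, ∞, ∞, 0]
q=1: [-1, 8, ∞, 15]
q=2: [12, 1, 22, 30]
q=3: [25, 14, 15, 13]
q=4: [12, 21, 28, 6]
Optimal cycle mean attained by: cycle 0->1->2->3->0, total 2 + 14 + (-9) + (-1), length 4.
Answer: λ = 3/2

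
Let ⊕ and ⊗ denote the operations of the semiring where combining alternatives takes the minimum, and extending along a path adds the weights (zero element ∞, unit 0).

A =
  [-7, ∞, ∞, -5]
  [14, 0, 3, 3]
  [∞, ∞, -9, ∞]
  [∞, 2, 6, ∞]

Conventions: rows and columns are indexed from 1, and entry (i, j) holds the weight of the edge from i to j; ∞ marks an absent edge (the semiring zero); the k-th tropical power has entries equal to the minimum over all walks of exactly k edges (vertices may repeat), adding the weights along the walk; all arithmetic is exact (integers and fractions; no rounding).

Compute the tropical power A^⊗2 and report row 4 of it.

A^⊗2:
  [-14, -3, 1, -12]
  [7, 0, -6, 3]
  [∞, ∞, -18, ∞]
  [16, 2, -3, 5]
Answer: row 4 of A^⊗2 = [16, 2, -3, 5]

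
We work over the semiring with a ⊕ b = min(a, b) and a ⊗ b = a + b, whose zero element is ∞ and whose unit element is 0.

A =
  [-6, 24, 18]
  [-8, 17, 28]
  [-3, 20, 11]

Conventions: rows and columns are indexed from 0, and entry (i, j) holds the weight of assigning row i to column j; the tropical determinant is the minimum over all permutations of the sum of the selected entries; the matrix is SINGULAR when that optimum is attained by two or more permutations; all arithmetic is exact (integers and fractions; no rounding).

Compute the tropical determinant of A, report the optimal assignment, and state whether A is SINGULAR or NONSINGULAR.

σ = (0, 1, 2): (-6) + 17 + 11 = 22
σ = (0, 2, 1): (-6) + 28 + 20 = 42
σ = (1, 0, 2): 24 + (-8) + 11 = 27
σ = (1, 2, 0): 24 + 28 + (-3) = 49
σ = (2, 0, 1): 18 + (-8) + 20 = 30
σ = (2, 1, 0): 18 + 17 + (-3) = 32
Optimal value attained by: σ = (0, 1, 2).
Answer: det⊕(A) = 22; verdict: NONSINGULAR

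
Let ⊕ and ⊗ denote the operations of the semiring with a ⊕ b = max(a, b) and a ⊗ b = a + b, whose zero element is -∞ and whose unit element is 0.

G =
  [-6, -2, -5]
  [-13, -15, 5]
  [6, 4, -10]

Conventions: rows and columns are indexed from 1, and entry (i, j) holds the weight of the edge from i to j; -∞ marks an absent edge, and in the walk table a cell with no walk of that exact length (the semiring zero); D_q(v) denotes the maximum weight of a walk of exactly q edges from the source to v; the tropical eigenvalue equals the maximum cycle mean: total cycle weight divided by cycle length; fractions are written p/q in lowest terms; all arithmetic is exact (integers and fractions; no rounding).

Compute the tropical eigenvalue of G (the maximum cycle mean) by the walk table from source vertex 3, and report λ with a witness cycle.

q=0: [-∞, -∞, 0]
q=1: [6, 4, -10]
q=2: [0, 4, 9]
q=3: [15, 13, 9]
Optimal cycle mean attained by: cycle 2->3->2, total 5 + 4, length 2.
Answer: λ = 9/2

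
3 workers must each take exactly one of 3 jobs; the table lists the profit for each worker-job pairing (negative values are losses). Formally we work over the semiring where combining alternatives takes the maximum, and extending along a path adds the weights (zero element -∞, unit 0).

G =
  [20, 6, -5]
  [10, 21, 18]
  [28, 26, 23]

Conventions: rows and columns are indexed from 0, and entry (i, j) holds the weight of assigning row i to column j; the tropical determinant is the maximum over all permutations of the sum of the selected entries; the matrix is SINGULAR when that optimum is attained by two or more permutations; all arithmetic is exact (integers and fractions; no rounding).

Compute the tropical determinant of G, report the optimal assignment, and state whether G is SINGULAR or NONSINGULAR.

σ = (0, 1, 2): 20 + 21 + 23 = 64
σ = (0, 2, 1): 20 + 18 + 26 = 64
σ = (1, 0, 2): 6 + 10 + 23 = 39
σ = (1, 2, 0): 6 + 18 + 28 = 52
σ = (2, 0, 1): (-5) + 10 + 26 = 31
σ = (2, 1, 0): (-5) + 21 + 28 = 44
Optimal value attained by: σ = (0, 1, 2).
Answer: det⊕(G) = 64; verdict: SINGULAR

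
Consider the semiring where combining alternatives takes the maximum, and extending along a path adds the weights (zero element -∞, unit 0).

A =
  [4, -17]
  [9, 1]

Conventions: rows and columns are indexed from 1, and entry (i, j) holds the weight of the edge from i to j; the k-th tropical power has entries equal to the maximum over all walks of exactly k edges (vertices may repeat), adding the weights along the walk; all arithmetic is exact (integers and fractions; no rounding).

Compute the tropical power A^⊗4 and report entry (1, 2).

A^⊗2:
  [8, -13]
  [13, 2]
A^⊗3:
  [12, -9]
  [17, 3]
A^⊗4:
  [16, -5]
  [21, 4]
Key observation: the optimum is the walk 1->1->1->1->2, with weight 4 + 4 + 4 + (-17) = -5.
Optimal value attained by: walk 1->1->1->1->2.
Answer: (A^⊗4)[1][2] = -5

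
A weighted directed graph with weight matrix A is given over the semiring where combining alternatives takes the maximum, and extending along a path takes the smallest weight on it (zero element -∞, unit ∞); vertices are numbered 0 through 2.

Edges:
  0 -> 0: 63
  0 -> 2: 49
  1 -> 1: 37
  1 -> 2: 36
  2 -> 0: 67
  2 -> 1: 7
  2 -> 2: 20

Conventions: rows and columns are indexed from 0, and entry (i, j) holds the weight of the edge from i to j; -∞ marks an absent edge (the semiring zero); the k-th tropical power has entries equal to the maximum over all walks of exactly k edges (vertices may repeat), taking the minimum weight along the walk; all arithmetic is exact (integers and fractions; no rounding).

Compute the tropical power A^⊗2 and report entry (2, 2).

A^⊗2:
  [63, 7, 49]
  [36, 37, 36]
  [63, 7, 49]
Key observation: the optimum is the walk 2->0->2, with weight 67 min 49 = 49.
Optimal value attained by: walk 2->0->2.
Answer: (A^⊗2)[2][2] = 49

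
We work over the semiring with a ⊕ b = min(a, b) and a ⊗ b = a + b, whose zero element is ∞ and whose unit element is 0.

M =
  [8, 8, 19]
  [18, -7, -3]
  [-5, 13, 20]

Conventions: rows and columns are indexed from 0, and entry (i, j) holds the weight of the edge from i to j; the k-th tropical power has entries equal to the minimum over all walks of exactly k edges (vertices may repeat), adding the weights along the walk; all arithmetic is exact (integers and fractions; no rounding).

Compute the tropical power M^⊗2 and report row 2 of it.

M^⊗2:
  [14, 1, 5]
  [-8, -14, -10]
  [3, 3, 10]
Answer: row 2 of M^⊗2 = [3, 3, 10]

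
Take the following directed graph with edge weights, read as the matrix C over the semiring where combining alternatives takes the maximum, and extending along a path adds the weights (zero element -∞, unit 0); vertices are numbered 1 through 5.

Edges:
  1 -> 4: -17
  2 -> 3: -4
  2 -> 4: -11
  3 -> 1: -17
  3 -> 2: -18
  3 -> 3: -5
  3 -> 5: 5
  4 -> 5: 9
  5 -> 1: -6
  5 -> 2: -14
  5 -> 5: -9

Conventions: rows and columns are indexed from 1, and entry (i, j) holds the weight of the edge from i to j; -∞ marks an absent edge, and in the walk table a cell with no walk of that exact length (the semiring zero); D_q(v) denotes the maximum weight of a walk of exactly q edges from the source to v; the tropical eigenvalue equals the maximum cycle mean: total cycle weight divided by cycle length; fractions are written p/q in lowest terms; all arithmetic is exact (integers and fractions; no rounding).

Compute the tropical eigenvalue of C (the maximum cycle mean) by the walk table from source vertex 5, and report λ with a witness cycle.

q=0: [-∞, -∞, -∞, -∞, 0]
q=1: [-6, -14, -∞, -∞, -9]
q=2: [-15, -23, -18, -23, -18]
q=3: [-24, -32, -23, -32, -13]
q=4: [-19, -27, -28, -41, -18]
q=5: [-24, -32, -31, -36, -23]
Optimal cycle mean attained by: cycle 2->3->5->2, total (-4) + 5 + (-14), length 3.
Answer: λ = -13/3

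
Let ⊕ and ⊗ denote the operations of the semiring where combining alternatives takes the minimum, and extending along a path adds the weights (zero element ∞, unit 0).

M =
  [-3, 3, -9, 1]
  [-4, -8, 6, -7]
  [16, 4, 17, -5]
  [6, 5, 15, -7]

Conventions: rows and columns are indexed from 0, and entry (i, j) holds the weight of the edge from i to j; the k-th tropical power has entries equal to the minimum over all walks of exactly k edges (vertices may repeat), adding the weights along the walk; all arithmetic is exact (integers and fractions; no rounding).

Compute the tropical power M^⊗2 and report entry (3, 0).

M^⊗2:
  [-6, -5, -12, -14]
  [-12, -16, -13, -15]
  [0, -4, 7, -12]
  [-1, -3, -3, -14]
Key observation: the optimum is the walk 3->3->0, with weight (-7) + 6 = -1.
Optimal value attained by: walk 3->3->0.
Answer: (M^⊗2)[3][0] = -1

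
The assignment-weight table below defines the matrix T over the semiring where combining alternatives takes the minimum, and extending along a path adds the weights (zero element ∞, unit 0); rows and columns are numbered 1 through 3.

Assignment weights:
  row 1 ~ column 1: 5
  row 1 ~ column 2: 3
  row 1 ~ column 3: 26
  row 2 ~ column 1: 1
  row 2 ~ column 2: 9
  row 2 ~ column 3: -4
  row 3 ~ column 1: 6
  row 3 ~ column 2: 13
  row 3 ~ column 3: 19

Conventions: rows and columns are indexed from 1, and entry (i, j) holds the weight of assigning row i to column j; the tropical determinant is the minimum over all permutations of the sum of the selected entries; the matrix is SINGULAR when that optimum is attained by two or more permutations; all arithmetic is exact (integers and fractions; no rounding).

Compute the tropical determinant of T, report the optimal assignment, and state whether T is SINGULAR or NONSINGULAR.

σ = (1, 2, 3): 5 + 9 + 19 = 33
σ = (1, 3, 2): 5 + (-4) + 13 = 14
σ = (2, 1, 3): 3 + 1 + 19 = 23
σ = (2, 3, 1): 3 + (-4) + 6 = 5
σ = (3, 1, 2): 26 + 1 + 13 = 40
σ = (3, 2, 1): 26 + 9 + 6 = 41
Optimal value attained by: σ = (2, 3, 1).
Answer: det⊕(T) = 5; verdict: NONSINGULAR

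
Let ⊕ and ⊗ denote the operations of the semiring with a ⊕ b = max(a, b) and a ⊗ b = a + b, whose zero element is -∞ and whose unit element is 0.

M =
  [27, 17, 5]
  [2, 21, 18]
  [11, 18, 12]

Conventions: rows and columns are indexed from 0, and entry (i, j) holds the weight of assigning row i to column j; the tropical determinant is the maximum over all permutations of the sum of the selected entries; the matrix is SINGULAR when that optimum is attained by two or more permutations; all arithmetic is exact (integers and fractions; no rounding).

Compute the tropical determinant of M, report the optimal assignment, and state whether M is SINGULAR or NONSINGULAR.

σ = (0, 1, 2): 27 + 21 + 12 = 60
σ = (0, 2, 1): 27 + 18 + 18 = 63
σ = (1, 0, 2): 17 + 2 + 12 = 31
σ = (1, 2, 0): 17 + 18 + 11 = 46
σ = (2, 0, 1): 5 + 2 + 18 = 25
σ = (2, 1, 0): 5 + 21 + 11 = 37
Optimal value attained by: σ = (0, 2, 1).
Answer: det⊕(M) = 63; verdict: NONSINGULAR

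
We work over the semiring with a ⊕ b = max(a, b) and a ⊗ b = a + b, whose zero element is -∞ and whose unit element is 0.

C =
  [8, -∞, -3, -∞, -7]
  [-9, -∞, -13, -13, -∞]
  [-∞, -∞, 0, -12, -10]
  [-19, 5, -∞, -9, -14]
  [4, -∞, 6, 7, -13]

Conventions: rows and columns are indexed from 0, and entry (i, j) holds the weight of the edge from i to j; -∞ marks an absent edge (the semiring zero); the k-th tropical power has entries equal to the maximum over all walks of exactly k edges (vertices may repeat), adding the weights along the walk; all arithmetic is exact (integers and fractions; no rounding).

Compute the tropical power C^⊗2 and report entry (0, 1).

C^⊗2:
  [16, -∞, 5, 0, 1]
  [-1, -8, -12, -22, -16]
  [-6, -7, 0, -3, -10]
  [-4, -4, -8, -7, -23]
  [12, 12, 6, -2, -3]
Key observation: no walk of exactly 2 edges connects these vertices, so the entry is the semiring zero.
Answer: (C^⊗2)[0][1] = -∞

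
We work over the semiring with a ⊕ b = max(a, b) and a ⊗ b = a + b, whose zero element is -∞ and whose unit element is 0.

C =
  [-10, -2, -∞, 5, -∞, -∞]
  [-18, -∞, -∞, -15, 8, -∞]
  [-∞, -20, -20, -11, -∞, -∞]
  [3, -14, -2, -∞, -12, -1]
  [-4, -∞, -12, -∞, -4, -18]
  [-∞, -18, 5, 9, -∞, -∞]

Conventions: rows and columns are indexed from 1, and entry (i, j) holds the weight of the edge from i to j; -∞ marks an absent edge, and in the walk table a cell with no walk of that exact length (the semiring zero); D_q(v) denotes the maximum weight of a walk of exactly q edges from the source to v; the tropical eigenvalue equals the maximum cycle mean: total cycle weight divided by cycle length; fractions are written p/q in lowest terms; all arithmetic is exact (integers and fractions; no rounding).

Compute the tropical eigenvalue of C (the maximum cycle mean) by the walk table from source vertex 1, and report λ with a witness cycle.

q=0: [0, -∞, -∞, -∞, -∞, -∞]
q=1: [-10, -2, -∞, 5, -∞, -∞]
q=2: [8, -9, 3, -5, 6, 4]
q=3: [2, 6, 9, 13, 2, -6]
q=4: [16, 0, 11, 7, 14, 12]
q=5: [10, 14, 17, 21, 10, 6]
q=6: [24, 8, 19, 15, 22, 20]
Optimal cycle mean attained by: cycle 1->4->1, total 5 + 3, length 2.
Answer: λ = 4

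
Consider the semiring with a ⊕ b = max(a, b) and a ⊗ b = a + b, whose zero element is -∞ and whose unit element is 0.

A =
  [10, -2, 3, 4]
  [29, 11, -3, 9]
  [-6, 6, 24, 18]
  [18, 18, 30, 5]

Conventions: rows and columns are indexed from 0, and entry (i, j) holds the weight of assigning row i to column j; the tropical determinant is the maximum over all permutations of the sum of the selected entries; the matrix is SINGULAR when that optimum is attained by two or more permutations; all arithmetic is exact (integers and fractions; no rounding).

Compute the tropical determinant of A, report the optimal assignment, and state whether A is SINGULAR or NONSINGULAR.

σ = (0, 1, 2, 3): 10 + 11 + 24 + 5 = 50
σ = (0, 1, 3, 2): 10 + 11 + 18 + 30 = 69
σ = (0, 2, 1, 3): 10 + (-3) + 6 + 5 = 18
σ = (0, 2, 3, 1): 10 + (-3) + 18 + 18 = 43
σ = (0, 3, 1, 2): 10 + 9 + 6 + 30 = 55
σ = (0, 3, 2, 1): 10 + 9 + 24 + 18 = 61
σ = (1, 0, 2, 3): (-2) + 29 + 24 + 5 = 56
σ = (1, 0, 3, 2): (-2) + 29 + 18 + 30 = 75
σ = (1, 2, 0, 3): (-2) + (-3) + (-6) + 5 = -6
σ = (1, 2, 3, 0): (-2) + (-3) + 18 + 18 = 31
σ = (1, 3, 0, 2): (-2) + 9 + (-6) + 30 = 31
σ = (1, 3, 2, 0): (-2) + 9 + 24 + 18 = 49
σ = (2, 0, 1, 3): 3 + 29 + 6 + 5 = 43
σ = (2, 0, 3, 1): 3 + 29 + 18 + 18 = 68
σ = (2, 1, 0, 3): 3 + 11 + (-6) + 5 = 13
σ = (2, 1, 3, 0): 3 + 11 + 18 + 18 = 50
σ = (2, 3, 0, 1): 3 + 9 + (-6) + 18 = 24
σ = (2, 3, 1, 0): 3 + 9 + 6 + 18 = 36
σ = (3, 0, 1, 2): 4 + 29 + 6 + 30 = 69
σ = (3, 0, 2, 1): 4 + 29 + 24 + 18 = 75
σ = (3, 1, 0, 2): 4 + 11 + (-6) + 30 = 39
σ = (3, 1, 2, 0): 4 + 11 + 24 + 18 = 57
σ = (3, 2, 0, 1): 4 + (-3) + (-6) + 18 = 13
σ = (3, 2, 1, 0): 4 + (-3) + 6 + 18 = 25
Optimal value attained by: σ = (1, 0, 3, 2).
Answer: det⊕(A) = 75; verdict: SINGULAR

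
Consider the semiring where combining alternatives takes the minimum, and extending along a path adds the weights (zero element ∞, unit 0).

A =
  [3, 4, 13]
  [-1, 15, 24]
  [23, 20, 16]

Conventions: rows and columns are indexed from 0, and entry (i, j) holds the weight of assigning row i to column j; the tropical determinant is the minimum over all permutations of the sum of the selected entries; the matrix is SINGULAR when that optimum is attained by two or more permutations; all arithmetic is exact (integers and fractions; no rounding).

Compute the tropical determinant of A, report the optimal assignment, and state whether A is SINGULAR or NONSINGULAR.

σ = (0, 1, 2): 3 + 15 + 16 = 34
σ = (0, 2, 1): 3 + 24 + 20 = 47
σ = (1, 0, 2): 4 + (-1) + 16 = 19
σ = (1, 2, 0): 4 + 24 + 23 = 51
σ = (2, 0, 1): 13 + (-1) + 20 = 32
σ = (2, 1, 0): 13 + 15 + 23 = 51
Optimal value attained by: σ = (1, 0, 2).
Answer: det⊕(A) = 19; verdict: NONSINGULAR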